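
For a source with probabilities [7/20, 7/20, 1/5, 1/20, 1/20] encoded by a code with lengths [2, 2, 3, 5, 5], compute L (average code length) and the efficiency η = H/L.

Average length L = Σ p_i × l_i = 2.5000 bits
Entropy H = 1.9568 bits
Efficiency η = H/L × 100% = 78.27%


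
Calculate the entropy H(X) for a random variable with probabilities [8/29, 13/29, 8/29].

H(X) = -Σ p(x) log₂ p(x)
  -8/29 × log₂(8/29) = 0.5125
  -13/29 × log₂(13/29) = 0.5189
  -8/29 × log₂(8/29) = 0.5125
H(X) = 1.5440 bits


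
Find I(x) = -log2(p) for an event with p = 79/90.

Information content I(x) = -log₂(p(x))
I = -log₂(79/90) = -log₂(0.8778)
I = 0.1881 bits


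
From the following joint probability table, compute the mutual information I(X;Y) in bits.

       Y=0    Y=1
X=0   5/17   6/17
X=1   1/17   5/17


H(X) = 0.9367, H(Y) = 0.9367, H(X,Y) = 1.8093
I(X;Y) = H(X) + H(Y) - H(X,Y) = 0.0641 bits


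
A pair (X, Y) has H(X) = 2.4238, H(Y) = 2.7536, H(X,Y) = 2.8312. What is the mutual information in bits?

I(X;Y) = H(X) + H(Y) - H(X,Y)
I(X;Y) = 2.4238 + 2.7536 - 2.8312 = 2.3462 bits


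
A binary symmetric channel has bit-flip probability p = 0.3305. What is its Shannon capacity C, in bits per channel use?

For BSC with error probability p:
C = 1 - H(p) where H(p) is binary entropy
H(0.3305) = -0.3305 × log₂(0.3305) - 0.6695 × log₂(0.6695)
H(p) = 0.9154
C = 1 - 0.9154 = 0.0846 bits/use


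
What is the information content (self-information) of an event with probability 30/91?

Information content I(x) = -log₂(p(x))
I = -log₂(30/91) = -log₂(0.3297)
I = 1.6009 bits


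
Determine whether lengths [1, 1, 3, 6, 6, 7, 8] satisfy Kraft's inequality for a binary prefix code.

Kraft inequality: Σ 2^(-l_i) ≤ 1 for prefix-free code
Calculating: 2^(-1) + 2^(-1) + 2^(-3) + 2^(-6) + 2^(-6) + 2^(-7) + 2^(-8)
= 0.5 + 0.5 + 0.125 + 0.015625 + 0.015625 + 0.0078125 + 0.00390625
= 1.1680
Since 1.1680 > 1, prefix-free code does not exist


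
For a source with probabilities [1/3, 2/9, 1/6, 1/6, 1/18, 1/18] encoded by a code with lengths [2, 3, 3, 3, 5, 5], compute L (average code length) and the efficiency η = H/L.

Average length L = Σ p_i × l_i = 2.8889 bits
Entropy H = 2.3355 bits
Efficiency η = H/L × 100% = 80.84%


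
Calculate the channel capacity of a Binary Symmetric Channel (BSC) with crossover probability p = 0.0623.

For BSC with error probability p:
C = 1 - H(p) where H(p) is binary entropy
H(0.0623) = -0.0623 × log₂(0.0623) - 0.9377 × log₂(0.9377)
H(p) = 0.3365
C = 1 - 0.3365 = 0.6635 bits/use


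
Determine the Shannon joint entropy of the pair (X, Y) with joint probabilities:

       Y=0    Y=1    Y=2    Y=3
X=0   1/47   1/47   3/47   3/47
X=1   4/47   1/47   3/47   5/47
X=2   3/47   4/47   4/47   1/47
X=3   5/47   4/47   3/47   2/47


H(X,Y) = -Σ p(x,y) log₂ p(x,y)
  p(0,0)=1/47: -0.0213 × log₂(0.0213) = 0.1182
  p(0,1)=1/47: -0.0213 × log₂(0.0213) = 0.1182
  p(0,2)=3/47: -0.0638 × log₂(0.0638) = 0.2534
  p(0,3)=3/47: -0.0638 × log₂(0.0638) = 0.2534
  p(1,0)=4/47: -0.0851 × log₂(0.0851) = 0.3025
  p(1,1)=1/47: -0.0213 × log₂(0.0213) = 0.1182
  p(1,2)=3/47: -0.0638 × log₂(0.0638) = 0.2534
  p(1,3)=5/47: -0.1064 × log₂(0.1064) = 0.3439
  p(2,0)=3/47: -0.0638 × log₂(0.0638) = 0.2534
  p(2,1)=4/47: -0.0851 × log₂(0.0851) = 0.3025
  p(2,2)=4/47: -0.0851 × log₂(0.0851) = 0.3025
  p(2,3)=1/47: -0.0213 × log₂(0.0213) = 0.1182
  p(3,0)=5/47: -0.1064 × log₂(0.1064) = 0.3439
  p(3,1)=4/47: -0.0851 × log₂(0.0851) = 0.3025
  p(3,2)=3/47: -0.0638 × log₂(0.0638) = 0.2534
  p(3,3)=2/47: -0.0426 × log₂(0.0426) = 0.1938
H(X,Y) = 3.8313 bits


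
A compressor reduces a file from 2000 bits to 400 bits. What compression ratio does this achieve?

Compression ratio = Original / Compressed
= 2000 / 400 = 5.00:1


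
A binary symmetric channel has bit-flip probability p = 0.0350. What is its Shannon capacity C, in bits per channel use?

For BSC with error probability p:
C = 1 - H(p) where H(p) is binary entropy
H(0.0350) = -0.0350 × log₂(0.0350) - 0.9650 × log₂(0.9650)
H(p) = 0.2189
C = 1 - 0.2189 = 0.7811 bits/use


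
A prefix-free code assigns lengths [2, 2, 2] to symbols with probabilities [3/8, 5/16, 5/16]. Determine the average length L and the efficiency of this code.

Average length L = Σ p_i × l_i = 2.0000 bits
Entropy H = 1.5794 bits
Efficiency η = H/L × 100% = 78.97%


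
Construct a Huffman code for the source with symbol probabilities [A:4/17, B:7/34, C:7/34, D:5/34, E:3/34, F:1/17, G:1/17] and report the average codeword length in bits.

Huffman tree construction:
Combine smallest probabilities repeatedly
Resulting codes:
  A: 10 (length 2)
  B: 111 (length 3)
  C: 00 (length 2)
  D: 110 (length 3)
  E: 010 (length 3)
  F: 0110 (length 4)
  G: 0111 (length 4)
Average length = Σ p(s) × length(s) = 2.6765 bits


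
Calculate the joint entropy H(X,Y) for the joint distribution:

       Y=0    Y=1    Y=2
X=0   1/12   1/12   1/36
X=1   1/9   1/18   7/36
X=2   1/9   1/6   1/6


H(X,Y) = -Σ p(x,y) log₂ p(x,y)
  p(0,0)=1/12: -0.0833 × log₂(0.0833) = 0.2987
  p(0,1)=1/12: -0.0833 × log₂(0.0833) = 0.2987
  p(0,2)=1/36: -0.0278 × log₂(0.0278) = 0.1436
  p(1,0)=1/9: -0.1111 × log₂(0.1111) = 0.3522
  p(1,1)=1/18: -0.0556 × log₂(0.0556) = 0.2317
  p(1,2)=7/36: -0.1944 × log₂(0.1944) = 0.4594
  p(2,0)=1/9: -0.1111 × log₂(0.1111) = 0.3522
  p(2,1)=1/6: -0.1667 × log₂(0.1667) = 0.4308
  p(2,2)=1/6: -0.1667 × log₂(0.1667) = 0.4308
H(X,Y) = 2.9982 bits


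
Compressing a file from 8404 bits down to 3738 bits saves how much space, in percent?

Space savings = (1 - Compressed/Original) × 100%
= (1 - 3738/8404) × 100%
= 55.52%


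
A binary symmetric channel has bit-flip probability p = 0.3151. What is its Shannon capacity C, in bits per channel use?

For BSC with error probability p:
C = 1 - H(p) where H(p) is binary entropy
H(0.3151) = -0.3151 × log₂(0.3151) - 0.6849 × log₂(0.6849)
H(p) = 0.8990
C = 1 - 0.8990 = 0.1010 bits/use


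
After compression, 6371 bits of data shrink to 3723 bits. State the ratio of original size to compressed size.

Compression ratio = Original / Compressed
= 6371 / 3723 = 1.71:1


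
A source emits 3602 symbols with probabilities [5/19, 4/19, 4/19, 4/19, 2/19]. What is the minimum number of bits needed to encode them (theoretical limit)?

Entropy H = 2.2685 bits/symbol
Minimum bits = H × n = 2.2685 × 3602
= 8171.04 bits


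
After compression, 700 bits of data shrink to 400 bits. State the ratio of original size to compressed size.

Compression ratio = Original / Compressed
= 700 / 400 = 1.75:1


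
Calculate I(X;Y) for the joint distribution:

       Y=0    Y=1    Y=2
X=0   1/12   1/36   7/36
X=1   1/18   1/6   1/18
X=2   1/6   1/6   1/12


H(X) = 1.5622, H(Y) = 1.5816, H(X,Y) = 2.9563
I(X;Y) = H(X) + H(Y) - H(X,Y) = 0.1876 bits


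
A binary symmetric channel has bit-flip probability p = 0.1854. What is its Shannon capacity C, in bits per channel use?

For BSC with error probability p:
C = 1 - H(p) where H(p) is binary entropy
H(0.1854) = -0.1854 × log₂(0.1854) - 0.8146 × log₂(0.8146)
H(p) = 0.6917
C = 1 - 0.6917 = 0.3083 bits/use


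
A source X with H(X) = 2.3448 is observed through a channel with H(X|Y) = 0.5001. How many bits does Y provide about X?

I(X;Y) = H(X) - H(X|Y)
I(X;Y) = 2.3448 - 0.5001 = 1.8447 bits


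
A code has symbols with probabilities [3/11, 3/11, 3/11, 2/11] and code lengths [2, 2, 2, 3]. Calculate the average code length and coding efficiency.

Average length L = Σ p_i × l_i = 2.1818 bits
Entropy H = 1.9808 bits
Efficiency η = H/L × 100% = 90.79%


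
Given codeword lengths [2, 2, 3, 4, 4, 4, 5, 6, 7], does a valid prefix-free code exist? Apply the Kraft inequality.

Kraft inequality: Σ 2^(-l_i) ≤ 1 for prefix-free code
Calculating: 2^(-2) + 2^(-2) + 2^(-3) + 2^(-4) + 2^(-4) + 2^(-4) + 2^(-5) + 2^(-6) + 2^(-7)
= 0.25 + 0.25 + 0.125 + 0.0625 + 0.0625 + 0.0625 + 0.03125 + 0.015625 + 0.0078125
= 0.8672
Since 0.8672 ≤ 1, prefix-free code exists


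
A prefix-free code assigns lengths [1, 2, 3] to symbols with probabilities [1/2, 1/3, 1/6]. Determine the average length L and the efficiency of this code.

Average length L = Σ p_i × l_i = 1.6667 bits
Entropy H = 1.4591 bits
Efficiency η = H/L × 100% = 87.55%


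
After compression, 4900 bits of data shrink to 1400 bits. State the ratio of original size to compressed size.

Compression ratio = Original / Compressed
= 4900 / 1400 = 3.50:1


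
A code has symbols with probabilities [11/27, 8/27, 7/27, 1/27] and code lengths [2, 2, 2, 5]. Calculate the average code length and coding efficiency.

Average length L = Σ p_i × l_i = 2.1111 bits
Entropy H = 1.7288 bits
Efficiency η = H/L × 100% = 81.89%


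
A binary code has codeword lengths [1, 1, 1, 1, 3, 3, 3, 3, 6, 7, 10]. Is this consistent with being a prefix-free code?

Kraft inequality: Σ 2^(-l_i) ≤ 1 for prefix-free code
Calculating: 2^(-1) + 2^(-1) + 2^(-1) + 2^(-1) + 2^(-3) + 2^(-3) + 2^(-3) + 2^(-3) + 2^(-6) + 2^(-7) + 2^(-10)
= 0.5 + 0.5 + 0.5 + 0.5 + 0.125 + 0.125 + 0.125 + 0.125 + 0.015625 + 0.0078125 + 0.0009765625
= 2.5244
Since 2.5244 > 1, prefix-free code does not exist


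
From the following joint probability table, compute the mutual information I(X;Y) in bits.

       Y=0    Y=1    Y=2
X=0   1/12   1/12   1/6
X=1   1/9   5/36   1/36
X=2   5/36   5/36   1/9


H(X) = 1.5715, H(Y) = 1.5816, H(X,Y) = 3.0630
I(X;Y) = H(X) + H(Y) - H(X,Y) = 0.0901 bits


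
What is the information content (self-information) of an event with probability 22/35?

Information content I(x) = -log₂(p(x))
I = -log₂(22/35) = -log₂(0.6286)
I = 0.6699 bits


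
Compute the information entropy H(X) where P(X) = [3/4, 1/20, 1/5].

H(X) = -Σ p(x) log₂ p(x)
  -3/4 × log₂(3/4) = 0.3113
  -1/20 × log₂(1/20) = 0.2161
  -1/5 × log₂(1/5) = 0.4644
H(X) = 0.9918 bits


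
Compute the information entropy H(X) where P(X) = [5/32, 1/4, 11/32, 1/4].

H(X) = -Σ p(x) log₂ p(x)
  -5/32 × log₂(5/32) = 0.4184
  -1/4 × log₂(1/4) = 0.5000
  -11/32 × log₂(11/32) = 0.5296
  -1/4 × log₂(1/4) = 0.5000
H(X) = 1.9480 bits


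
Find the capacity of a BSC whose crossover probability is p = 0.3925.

For BSC with error probability p:
C = 1 - H(p) where H(p) is binary entropy
H(0.3925) = -0.3925 × log₂(0.3925) - 0.6075 × log₂(0.6075)
H(p) = 0.9664
C = 1 - 0.9664 = 0.0336 bits/use


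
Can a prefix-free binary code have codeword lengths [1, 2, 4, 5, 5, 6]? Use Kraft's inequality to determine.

Kraft inequality: Σ 2^(-l_i) ≤ 1 for prefix-free code
Calculating: 2^(-1) + 2^(-2) + 2^(-4) + 2^(-5) + 2^(-5) + 2^(-6)
= 0.5 + 0.25 + 0.0625 + 0.03125 + 0.03125 + 0.015625
= 0.8906
Since 0.8906 ≤ 1, prefix-free code exists


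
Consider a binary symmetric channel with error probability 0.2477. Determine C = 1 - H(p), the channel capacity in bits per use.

For BSC with error probability p:
C = 1 - H(p) where H(p) is binary entropy
H(0.2477) = -0.2477 × log₂(0.2477) - 0.7523 × log₂(0.7523)
H(p) = 0.8076
C = 1 - 0.8076 = 0.1924 bits/use


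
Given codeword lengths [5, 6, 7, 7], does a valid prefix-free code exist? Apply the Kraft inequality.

Kraft inequality: Σ 2^(-l_i) ≤ 1 for prefix-free code
Calculating: 2^(-5) + 2^(-6) + 2^(-7) + 2^(-7)
= 0.03125 + 0.015625 + 0.0078125 + 0.0078125
= 0.0625
Since 0.0625 ≤ 1, prefix-free code exists


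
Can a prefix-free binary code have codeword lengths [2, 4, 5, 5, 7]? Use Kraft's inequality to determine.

Kraft inequality: Σ 2^(-l_i) ≤ 1 for prefix-free code
Calculating: 2^(-2) + 2^(-4) + 2^(-5) + 2^(-5) + 2^(-7)
= 0.25 + 0.0625 + 0.03125 + 0.03125 + 0.0078125
= 0.3828
Since 0.3828 ≤ 1, prefix-free code exists


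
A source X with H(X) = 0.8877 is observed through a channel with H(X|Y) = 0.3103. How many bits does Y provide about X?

I(X;Y) = H(X) - H(X|Y)
I(X;Y) = 0.8877 - 0.3103 = 0.5774 bits


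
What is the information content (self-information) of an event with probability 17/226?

Information content I(x) = -log₂(p(x))
I = -log₂(17/226) = -log₂(0.0752)
I = 3.7327 bits


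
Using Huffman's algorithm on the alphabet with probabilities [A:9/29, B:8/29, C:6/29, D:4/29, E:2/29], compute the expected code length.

Huffman tree construction:
Combine smallest probabilities repeatedly
Resulting codes:
  A: 11 (length 2)
  B: 10 (length 2)
  C: 00 (length 2)
  D: 011 (length 3)
  E: 010 (length 3)
Average length = Σ p(s) × length(s) = 2.2069 bits


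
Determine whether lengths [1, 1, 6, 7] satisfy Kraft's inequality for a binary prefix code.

Kraft inequality: Σ 2^(-l_i) ≤ 1 for prefix-free code
Calculating: 2^(-1) + 2^(-1) + 2^(-6) + 2^(-7)
= 0.5 + 0.5 + 0.015625 + 0.0078125
= 1.0234
Since 1.0234 > 1, prefix-free code does not exist


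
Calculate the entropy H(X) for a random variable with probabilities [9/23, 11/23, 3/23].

H(X) = -Σ p(x) log₂ p(x)
  -9/23 × log₂(9/23) = 0.5297
  -11/23 × log₂(11/23) = 0.5089
  -3/23 × log₂(3/23) = 0.3833
H(X) = 1.4219 bits


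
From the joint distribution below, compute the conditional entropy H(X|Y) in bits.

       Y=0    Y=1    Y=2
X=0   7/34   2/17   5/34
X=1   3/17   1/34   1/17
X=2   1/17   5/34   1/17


H(X|Y) = Σ_y p(y) H(X|Y=y)
  p(Y=0) = 15/34, H(X|Y=0) = 1.4295
  p(Y=1) = 5/17, H(X|Y=1) = 1.3610
  p(Y=2) = 9/34, H(X|Y=2) = 1.4355
H(X|Y) = 0.4412×1.4295 + 0.2941×1.3610 + 0.2647×1.4355 = 1.4109 bits


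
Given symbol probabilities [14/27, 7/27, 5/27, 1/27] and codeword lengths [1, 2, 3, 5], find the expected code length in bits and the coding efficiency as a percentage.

Average length L = Σ p_i × l_i = 1.7778 bits
Entropy H = 1.6229 bits
Efficiency η = H/L × 100% = 91.29%


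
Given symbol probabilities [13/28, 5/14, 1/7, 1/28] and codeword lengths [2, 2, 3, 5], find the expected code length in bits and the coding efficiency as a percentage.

Average length L = Σ p_i × l_i = 2.2500 bits
Entropy H = 1.6172 bits
Efficiency η = H/L × 100% = 71.87%


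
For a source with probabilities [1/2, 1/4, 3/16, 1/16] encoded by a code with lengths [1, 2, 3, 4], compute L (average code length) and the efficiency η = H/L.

Average length L = Σ p_i × l_i = 1.8125 bits
Entropy H = 1.7028 bits
Efficiency η = H/L × 100% = 93.95%


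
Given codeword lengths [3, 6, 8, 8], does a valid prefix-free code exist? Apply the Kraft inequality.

Kraft inequality: Σ 2^(-l_i) ≤ 1 for prefix-free code
Calculating: 2^(-3) + 2^(-6) + 2^(-8) + 2^(-8)
= 0.125 + 0.015625 + 0.00390625 + 0.00390625
= 0.1484
Since 0.1484 ≤ 1, prefix-free code exists


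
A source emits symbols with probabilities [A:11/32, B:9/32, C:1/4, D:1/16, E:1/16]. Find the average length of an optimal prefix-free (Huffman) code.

Huffman tree construction:
Combine smallest probabilities repeatedly
Resulting codes:
  A: 11 (length 2)
  B: 10 (length 2)
  C: 01 (length 2)
  D: 000 (length 3)
  E: 001 (length 3)
Average length = Σ p(s) × length(s) = 2.1250 bits


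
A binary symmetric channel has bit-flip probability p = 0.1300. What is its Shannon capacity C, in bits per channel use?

For BSC with error probability p:
C = 1 - H(p) where H(p) is binary entropy
H(0.1300) = -0.1300 × log₂(0.1300) - 0.8700 × log₂(0.8700)
H(p) = 0.5574
C = 1 - 0.5574 = 0.4426 bits/use


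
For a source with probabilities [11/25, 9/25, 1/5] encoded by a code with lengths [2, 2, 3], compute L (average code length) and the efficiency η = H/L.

Average length L = Σ p_i × l_i = 2.2000 bits
Entropy H = 1.5161 bits
Efficiency η = H/L × 100% = 68.92%


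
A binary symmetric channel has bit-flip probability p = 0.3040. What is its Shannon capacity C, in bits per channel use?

For BSC with error probability p:
C = 1 - H(p) where H(p) is binary entropy
H(0.3040) = -0.3040 × log₂(0.3040) - 0.6960 × log₂(0.6960)
H(p) = 0.8861
C = 1 - 0.8861 = 0.1139 bits/use


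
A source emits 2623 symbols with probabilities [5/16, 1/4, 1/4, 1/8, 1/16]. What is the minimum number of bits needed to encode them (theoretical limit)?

Entropy H = 2.1494 bits/symbol
Minimum bits = H × n = 2.1494 × 2623
= 5637.87 bits


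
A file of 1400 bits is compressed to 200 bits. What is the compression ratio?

Compression ratio = Original / Compressed
= 1400 / 200 = 7.00:1


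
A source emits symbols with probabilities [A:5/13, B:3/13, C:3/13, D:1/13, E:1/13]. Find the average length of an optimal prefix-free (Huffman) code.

Huffman tree construction:
Combine smallest probabilities repeatedly
Resulting codes:
  A: 11 (length 2)
  B: 01 (length 2)
  C: 10 (length 2)
  D: 000 (length 3)
  E: 001 (length 3)
Average length = Σ p(s) × length(s) = 2.1538 bits


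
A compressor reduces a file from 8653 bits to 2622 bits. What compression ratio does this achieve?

Compression ratio = Original / Compressed
= 8653 / 2622 = 3.30:1


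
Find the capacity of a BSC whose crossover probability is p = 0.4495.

For BSC with error probability p:
C = 1 - H(p) where H(p) is binary entropy
H(0.4495) = -0.4495 × log₂(0.4495) - 0.5505 × log₂(0.5505)
H(p) = 0.9926
C = 1 - 0.9926 = 0.0074 bits/use


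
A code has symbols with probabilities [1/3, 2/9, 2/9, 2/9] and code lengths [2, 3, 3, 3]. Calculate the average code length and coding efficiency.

Average length L = Σ p_i × l_i = 2.6667 bits
Entropy H = 1.9749 bits
Efficiency η = H/L × 100% = 74.06%


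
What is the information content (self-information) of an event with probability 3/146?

Information content I(x) = -log₂(p(x))
I = -log₂(3/146) = -log₂(0.0205)
I = 5.6049 bits


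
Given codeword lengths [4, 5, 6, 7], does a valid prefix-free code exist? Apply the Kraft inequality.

Kraft inequality: Σ 2^(-l_i) ≤ 1 for prefix-free code
Calculating: 2^(-4) + 2^(-5) + 2^(-6) + 2^(-7)
= 0.0625 + 0.03125 + 0.015625 + 0.0078125
= 0.1172
Since 0.1172 ≤ 1, prefix-free code exists


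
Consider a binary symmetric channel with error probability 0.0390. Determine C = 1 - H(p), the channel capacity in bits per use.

For BSC with error probability p:
C = 1 - H(p) where H(p) is binary entropy
H(0.0390) = -0.0390 × log₂(0.0390) - 0.9610 × log₂(0.9610)
H(p) = 0.2377
C = 1 - 0.2377 = 0.7623 bits/use


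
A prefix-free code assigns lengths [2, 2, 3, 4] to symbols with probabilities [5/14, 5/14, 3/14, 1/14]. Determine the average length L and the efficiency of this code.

Average length L = Σ p_i × l_i = 2.3571 bits
Entropy H = 1.8092 bits
Efficiency η = H/L × 100% = 76.75%


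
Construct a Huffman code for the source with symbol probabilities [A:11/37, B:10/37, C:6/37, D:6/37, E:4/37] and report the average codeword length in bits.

Huffman tree construction:
Combine smallest probabilities repeatedly
Resulting codes:
  A: 11 (length 2)
  B: 01 (length 2)
  C: 101 (length 3)
  D: 00 (length 2)
  E: 100 (length 3)
Average length = Σ p(s) × length(s) = 2.2703 bits


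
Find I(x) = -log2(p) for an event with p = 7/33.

Information content I(x) = -log₂(p(x))
I = -log₂(7/33) = -log₂(0.2121)
I = 2.2370 bits


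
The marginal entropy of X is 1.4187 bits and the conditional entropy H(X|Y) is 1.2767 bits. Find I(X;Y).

I(X;Y) = H(X) - H(X|Y)
I(X;Y) = 1.4187 - 1.2767 = 0.142 bits


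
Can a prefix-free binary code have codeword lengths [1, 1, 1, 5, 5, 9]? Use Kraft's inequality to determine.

Kraft inequality: Σ 2^(-l_i) ≤ 1 for prefix-free code
Calculating: 2^(-1) + 2^(-1) + 2^(-1) + 2^(-5) + 2^(-5) + 2^(-9)
= 0.5 + 0.5 + 0.5 + 0.03125 + 0.03125 + 0.001953125
= 1.5645
Since 1.5645 > 1, prefix-free code does not exist


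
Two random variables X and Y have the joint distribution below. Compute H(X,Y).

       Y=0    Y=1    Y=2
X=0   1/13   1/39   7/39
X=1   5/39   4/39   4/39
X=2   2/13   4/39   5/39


H(X,Y) = -Σ p(x,y) log₂ p(x,y)
  p(0,0)=1/13: -0.0769 × log₂(0.0769) = 0.2846
  p(0,1)=1/39: -0.0256 × log₂(0.0256) = 0.1355
  p(0,2)=7/39: -0.1795 × log₂(0.1795) = 0.4448
  p(1,0)=5/39: -0.1282 × log₂(0.1282) = 0.3799
  p(1,1)=4/39: -0.1026 × log₂(0.1026) = 0.3370
  p(1,2)=4/39: -0.1026 × log₂(0.1026) = 0.3370
  p(2,0)=2/13: -0.1538 × log₂(0.1538) = 0.4155
  p(2,1)=4/39: -0.1026 × log₂(0.1026) = 0.3370
  p(2,2)=5/39: -0.1282 × log₂(0.1282) = 0.3799
H(X,Y) = 3.0512 bits


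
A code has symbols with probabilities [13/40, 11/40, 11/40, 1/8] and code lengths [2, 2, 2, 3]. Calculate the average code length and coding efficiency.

Average length L = Σ p_i × l_i = 2.1250 bits
Entropy H = 1.9264 bits
Efficiency η = H/L × 100% = 90.65%


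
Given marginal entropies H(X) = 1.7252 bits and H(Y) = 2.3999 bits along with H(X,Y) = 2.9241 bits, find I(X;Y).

I(X;Y) = H(X) + H(Y) - H(X,Y)
I(X;Y) = 1.7252 + 2.3999 - 2.9241 = 1.201 bits


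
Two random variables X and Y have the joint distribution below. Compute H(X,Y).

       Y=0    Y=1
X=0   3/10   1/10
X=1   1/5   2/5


H(X,Y) = -Σ p(x,y) log₂ p(x,y)
  p(0,0)=3/10: -0.3000 × log₂(0.3000) = 0.5211
  p(0,1)=1/10: -0.1000 × log₂(0.1000) = 0.3322
  p(1,0)=1/5: -0.2000 × log₂(0.2000) = 0.4644
  p(1,1)=2/5: -0.4000 × log₂(0.4000) = 0.5288
H(X,Y) = 1.8464 bits


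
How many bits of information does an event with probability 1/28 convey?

Information content I(x) = -log₂(p(x))
I = -log₂(1/28) = -log₂(0.0357)
I = 4.8074 bits


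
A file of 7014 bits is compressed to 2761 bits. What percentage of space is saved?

Space savings = (1 - Compressed/Original) × 100%
= (1 - 2761/7014) × 100%
= 60.64%


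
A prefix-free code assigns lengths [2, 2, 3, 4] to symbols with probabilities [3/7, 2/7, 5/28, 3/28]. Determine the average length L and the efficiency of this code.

Average length L = Σ p_i × l_i = 2.3929 bits
Entropy H = 1.8294 bits
Efficiency η = H/L × 100% = 76.45%


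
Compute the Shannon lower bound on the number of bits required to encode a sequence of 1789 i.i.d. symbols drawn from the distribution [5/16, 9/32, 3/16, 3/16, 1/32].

Entropy H = 2.1010 bits/symbol
Minimum bits = H × n = 2.1010 × 1789
= 3758.68 bits


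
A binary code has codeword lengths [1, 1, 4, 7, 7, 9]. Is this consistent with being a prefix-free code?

Kraft inequality: Σ 2^(-l_i) ≤ 1 for prefix-free code
Calculating: 2^(-1) + 2^(-1) + 2^(-4) + 2^(-7) + 2^(-7) + 2^(-9)
= 0.5 + 0.5 + 0.0625 + 0.0078125 + 0.0078125 + 0.001953125
= 1.0801
Since 1.0801 > 1, prefix-free code does not exist


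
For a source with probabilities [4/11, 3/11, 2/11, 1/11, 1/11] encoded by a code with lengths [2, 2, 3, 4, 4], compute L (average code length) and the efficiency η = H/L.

Average length L = Σ p_i × l_i = 2.5455 bits
Entropy H = 2.1181 bits
Efficiency η = H/L × 100% = 83.21%


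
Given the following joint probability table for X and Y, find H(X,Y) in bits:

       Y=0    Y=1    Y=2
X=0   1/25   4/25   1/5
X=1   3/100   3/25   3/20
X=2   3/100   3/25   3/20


H(X,Y) = -Σ p(x,y) log₂ p(x,y)
  p(0,0)=1/25: -0.0400 × log₂(0.0400) = 0.1858
  p(0,1)=4/25: -0.1600 × log₂(0.1600) = 0.4230
  p(0,2)=1/5: -0.2000 × log₂(0.2000) = 0.4644
  p(1,0)=3/100: -0.0300 × log₂(0.0300) = 0.1518
  p(1,1)=3/25: -0.1200 × log₂(0.1200) = 0.3671
  p(1,2)=3/20: -0.1500 × log₂(0.1500) = 0.4105
  p(2,0)=3/100: -0.0300 × log₂(0.0300) = 0.1518
  p(2,1)=3/25: -0.1200 × log₂(0.1200) = 0.3671
  p(2,2)=3/20: -0.1500 × log₂(0.1500) = 0.4105
H(X,Y) = 2.9319 bits


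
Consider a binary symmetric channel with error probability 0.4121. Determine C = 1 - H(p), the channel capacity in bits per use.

For BSC with error probability p:
C = 1 - H(p) where H(p) is binary entropy
H(0.4121) = -0.4121 × log₂(0.4121) - 0.5879 × log₂(0.5879)
H(p) = 0.9776
C = 1 - 0.9776 = 0.0224 bits/use


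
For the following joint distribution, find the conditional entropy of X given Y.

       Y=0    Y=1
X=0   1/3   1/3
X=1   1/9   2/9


H(X|Y) = Σ_y p(y) H(X|Y=y)
  p(Y=0) = 4/9, H(X|Y=0) = 0.8113
  p(Y=1) = 5/9, H(X|Y=1) = 0.9710
H(X|Y) = 0.4444×0.8113 + 0.5556×0.9710 = 0.9000 bits


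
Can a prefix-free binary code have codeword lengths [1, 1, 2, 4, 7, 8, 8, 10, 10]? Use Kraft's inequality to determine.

Kraft inequality: Σ 2^(-l_i) ≤ 1 for prefix-free code
Calculating: 2^(-1) + 2^(-1) + 2^(-2) + 2^(-4) + 2^(-7) + 2^(-8) + 2^(-8) + 2^(-10) + 2^(-10)
= 0.5 + 0.5 + 0.25 + 0.0625 + 0.0078125 + 0.00390625 + 0.00390625 + 0.0009765625 + 0.0009765625
= 1.3301
Since 1.3301 > 1, prefix-free code does not exist


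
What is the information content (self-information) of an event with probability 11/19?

Information content I(x) = -log₂(p(x))
I = -log₂(11/19) = -log₂(0.5789)
I = 0.7885 bits


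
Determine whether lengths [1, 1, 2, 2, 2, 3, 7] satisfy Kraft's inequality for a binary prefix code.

Kraft inequality: Σ 2^(-l_i) ≤ 1 for prefix-free code
Calculating: 2^(-1) + 2^(-1) + 2^(-2) + 2^(-2) + 2^(-2) + 2^(-3) + 2^(-7)
= 0.5 + 0.5 + 0.25 + 0.25 + 0.25 + 0.125 + 0.0078125
= 1.8828
Since 1.8828 > 1, prefix-free code does not exist


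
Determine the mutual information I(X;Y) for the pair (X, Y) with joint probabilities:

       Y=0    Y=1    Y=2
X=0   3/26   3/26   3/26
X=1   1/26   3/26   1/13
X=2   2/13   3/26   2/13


H(X) = 1.5430, H(Y) = 1.5828, H(X,Y) = 3.0937
I(X;Y) = H(X) + H(Y) - H(X,Y) = 0.0321 bits


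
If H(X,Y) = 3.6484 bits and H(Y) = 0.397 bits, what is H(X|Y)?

Chain rule: H(X,Y) = H(X|Y) + H(Y)
H(X|Y) = H(X,Y) - H(Y) = 3.6484 - 0.397 = 3.2514 bits


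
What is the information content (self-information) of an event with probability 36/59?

Information content I(x) = -log₂(p(x))
I = -log₂(36/59) = -log₂(0.6102)
I = 0.7127 bits


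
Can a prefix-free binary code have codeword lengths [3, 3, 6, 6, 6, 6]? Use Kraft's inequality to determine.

Kraft inequality: Σ 2^(-l_i) ≤ 1 for prefix-free code
Calculating: 2^(-3) + 2^(-3) + 2^(-6) + 2^(-6) + 2^(-6) + 2^(-6)
= 0.125 + 0.125 + 0.015625 + 0.015625 + 0.015625 + 0.015625
= 0.3125
Since 0.3125 ≤ 1, prefix-free code exists


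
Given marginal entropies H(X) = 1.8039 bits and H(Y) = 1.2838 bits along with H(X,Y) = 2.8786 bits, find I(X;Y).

I(X;Y) = H(X) + H(Y) - H(X,Y)
I(X;Y) = 1.8039 + 1.2838 - 2.8786 = 0.2091 bits


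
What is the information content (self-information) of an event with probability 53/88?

Information content I(x) = -log₂(p(x))
I = -log₂(53/88) = -log₂(0.6023)
I = 0.7315 bits


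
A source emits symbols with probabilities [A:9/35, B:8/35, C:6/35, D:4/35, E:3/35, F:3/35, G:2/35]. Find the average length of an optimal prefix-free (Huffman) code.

Huffman tree construction:
Combine smallest probabilities repeatedly
Resulting codes:
  A: 10 (length 2)
  B: 01 (length 2)
  C: 111 (length 3)
  D: 001 (length 3)
  E: 1101 (length 4)
  F: 000 (length 3)
  G: 1100 (length 4)
Average length = Σ p(s) × length(s) = 2.6571 bits


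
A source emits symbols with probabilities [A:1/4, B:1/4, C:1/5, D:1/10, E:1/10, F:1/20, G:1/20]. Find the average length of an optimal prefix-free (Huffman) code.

Huffman tree construction:
Combine smallest probabilities repeatedly
Resulting codes:
  A: 01 (length 2)
  B: 10 (length 2)
  C: 111 (length 3)
  D: 000 (length 3)
  E: 001 (length 3)
  F: 1100 (length 4)
  G: 1101 (length 4)
Average length = Σ p(s) × length(s) = 2.6000 bits


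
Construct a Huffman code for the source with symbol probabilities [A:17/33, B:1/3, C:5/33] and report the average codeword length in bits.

Huffman tree construction:
Combine smallest probabilities repeatedly
Resulting codes:
  A: 1 (length 1)
  B: 01 (length 2)
  C: 00 (length 2)
Average length = Σ p(s) × length(s) = 1.4848 bits


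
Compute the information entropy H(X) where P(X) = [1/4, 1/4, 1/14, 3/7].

H(X) = -Σ p(x) log₂ p(x)
  -1/4 × log₂(1/4) = 0.5000
  -1/4 × log₂(1/4) = 0.5000
  -1/14 × log₂(1/14) = 0.2720
  -3/7 × log₂(3/7) = 0.5239
H(X) = 1.7958 bits


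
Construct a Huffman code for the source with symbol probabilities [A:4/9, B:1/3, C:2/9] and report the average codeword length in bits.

Huffman tree construction:
Combine smallest probabilities repeatedly
Resulting codes:
  A: 0 (length 1)
  B: 11 (length 2)
  C: 10 (length 2)
Average length = Σ p(s) × length(s) = 1.5556 bits


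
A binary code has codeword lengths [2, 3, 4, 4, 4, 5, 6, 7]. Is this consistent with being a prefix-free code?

Kraft inequality: Σ 2^(-l_i) ≤ 1 for prefix-free code
Calculating: 2^(-2) + 2^(-3) + 2^(-4) + 2^(-4) + 2^(-4) + 2^(-5) + 2^(-6) + 2^(-7)
= 0.25 + 0.125 + 0.0625 + 0.0625 + 0.0625 + 0.03125 + 0.015625 + 0.0078125
= 0.6172
Since 0.6172 ≤ 1, prefix-free code exists


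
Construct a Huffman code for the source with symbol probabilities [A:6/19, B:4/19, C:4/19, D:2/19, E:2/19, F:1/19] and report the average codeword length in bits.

Huffman tree construction:
Combine smallest probabilities repeatedly
Resulting codes:
  A: 11 (length 2)
  B: 00 (length 2)
  C: 01 (length 2)
  D: 1011 (length 4)
  E: 100 (length 3)
  F: 1010 (length 4)
Average length = Σ p(s) × length(s) = 2.4211 bits


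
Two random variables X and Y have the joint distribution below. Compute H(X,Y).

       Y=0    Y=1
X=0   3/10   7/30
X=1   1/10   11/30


H(X,Y) = -Σ p(x,y) log₂ p(x,y)
  p(0,0)=3/10: -0.3000 × log₂(0.3000) = 0.5211
  p(0,1)=7/30: -0.2333 × log₂(0.2333) = 0.4899
  p(1,0)=1/10: -0.1000 × log₂(0.1000) = 0.3322
  p(1,1)=11/30: -0.3667 × log₂(0.3667) = 0.5307
H(X,Y) = 1.8739 bits


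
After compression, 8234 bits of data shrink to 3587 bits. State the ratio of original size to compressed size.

Compression ratio = Original / Compressed
= 8234 / 3587 = 2.30:1


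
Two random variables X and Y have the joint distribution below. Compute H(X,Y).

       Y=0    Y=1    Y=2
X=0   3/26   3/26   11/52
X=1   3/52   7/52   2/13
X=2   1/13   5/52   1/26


H(X,Y) = -Σ p(x,y) log₂ p(x,y)
  p(0,0)=3/26: -0.1154 × log₂(0.1154) = 0.3595
  p(0,1)=3/26: -0.1154 × log₂(0.1154) = 0.3595
  p(0,2)=11/52: -0.2115 × log₂(0.2115) = 0.4741
  p(1,0)=3/52: -0.0577 × log₂(0.0577) = 0.2374
  p(1,1)=7/52: -0.1346 × log₂(0.1346) = 0.3895
  p(1,2)=2/13: -0.1538 × log₂(0.1538) = 0.4155
  p(2,0)=1/13: -0.0769 × log₂(0.0769) = 0.2846
  p(2,1)=5/52: -0.0962 × log₂(0.0962) = 0.3249
  p(2,2)=1/26: -0.0385 × log₂(0.0385) = 0.1808
H(X,Y) = 3.0256 bits


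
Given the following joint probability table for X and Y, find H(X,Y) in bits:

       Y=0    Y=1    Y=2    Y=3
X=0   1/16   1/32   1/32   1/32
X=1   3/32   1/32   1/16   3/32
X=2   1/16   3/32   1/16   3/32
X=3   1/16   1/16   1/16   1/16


H(X,Y) = -Σ p(x,y) log₂ p(x,y)
  p(0,0)=1/16: -0.0625 × log₂(0.0625) = 0.2500
  p(0,1)=1/32: -0.0312 × log₂(0.0312) = 0.1562
  p(0,2)=1/32: -0.0312 × log₂(0.0312) = 0.1562
  p(0,3)=1/32: -0.0312 × log₂(0.0312) = 0.1562
  p(1,0)=3/32: -0.0938 × log₂(0.0938) = 0.3202
  p(1,1)=1/32: -0.0312 × log₂(0.0312) = 0.1562
  p(1,2)=1/16: -0.0625 × log₂(0.0625) = 0.2500
  p(1,3)=3/32: -0.0938 × log₂(0.0938) = 0.3202
  p(2,0)=1/16: -0.0625 × log₂(0.0625) = 0.2500
  p(2,1)=3/32: -0.0938 × log₂(0.0938) = 0.3202
  p(2,2)=1/16: -0.0625 × log₂(0.0625) = 0.2500
  p(2,3)=3/32: -0.0938 × log₂(0.0938) = 0.3202
  p(3,0)=1/16: -0.0625 × log₂(0.0625) = 0.2500
  p(3,1)=1/16: -0.0625 × log₂(0.0625) = 0.2500
  p(3,2)=1/16: -0.0625 × log₂(0.0625) = 0.2500
  p(3,3)=1/16: -0.0625 × log₂(0.0625) = 0.2500
H(X,Y) = 3.9056 bits


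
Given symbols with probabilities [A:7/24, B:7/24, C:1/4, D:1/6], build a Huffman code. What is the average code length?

Huffman tree construction:
Combine smallest probabilities repeatedly
Resulting codes:
  A: 10 (length 2)
  B: 11 (length 2)
  C: 01 (length 2)
  D: 00 (length 2)
Average length = Σ p(s) × length(s) = 2.0000 bits


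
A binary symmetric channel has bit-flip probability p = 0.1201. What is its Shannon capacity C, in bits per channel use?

For BSC with error probability p:
C = 1 - H(p) where H(p) is binary entropy
H(0.1201) = -0.1201 × log₂(0.1201) - 0.8799 × log₂(0.8799)
H(p) = 0.5296
C = 1 - 0.5296 = 0.4704 bits/use


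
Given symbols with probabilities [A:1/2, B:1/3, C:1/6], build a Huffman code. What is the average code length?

Huffman tree construction:
Combine smallest probabilities repeatedly
Resulting codes:
  A: 0 (length 1)
  B: 11 (length 2)
  C: 10 (length 2)
Average length = Σ p(s) × length(s) = 1.5000 bits


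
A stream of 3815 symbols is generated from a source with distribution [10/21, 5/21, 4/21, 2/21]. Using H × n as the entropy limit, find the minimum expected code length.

Entropy H = 1.7814 bits/symbol
Minimum bits = H × n = 1.7814 × 3815
= 6796.10 bits


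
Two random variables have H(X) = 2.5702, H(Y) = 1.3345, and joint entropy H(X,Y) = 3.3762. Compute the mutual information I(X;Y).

I(X;Y) = H(X) + H(Y) - H(X,Y)
I(X;Y) = 2.5702 + 1.3345 - 3.3762 = 0.5285 bits


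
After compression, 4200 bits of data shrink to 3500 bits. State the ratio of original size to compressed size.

Compression ratio = Original / Compressed
= 4200 / 3500 = 1.20:1


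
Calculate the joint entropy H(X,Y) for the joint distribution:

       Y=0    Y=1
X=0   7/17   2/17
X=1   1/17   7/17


H(X,Y) = -Σ p(x,y) log₂ p(x,y)
  p(0,0)=7/17: -0.4118 × log₂(0.4118) = 0.5271
  p(0,1)=2/17: -0.1176 × log₂(0.1176) = 0.3632
  p(1,0)=1/17: -0.0588 × log₂(0.0588) = 0.2404
  p(1,1)=7/17: -0.4118 × log₂(0.4118) = 0.5271
H(X,Y) = 1.6579 bits


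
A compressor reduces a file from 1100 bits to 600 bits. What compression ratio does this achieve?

Compression ratio = Original / Compressed
= 1100 / 600 = 1.83:1


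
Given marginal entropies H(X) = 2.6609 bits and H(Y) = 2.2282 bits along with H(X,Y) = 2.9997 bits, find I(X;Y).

I(X;Y) = H(X) + H(Y) - H(X,Y)
I(X;Y) = 2.6609 + 2.2282 - 2.9997 = 1.8894 bits


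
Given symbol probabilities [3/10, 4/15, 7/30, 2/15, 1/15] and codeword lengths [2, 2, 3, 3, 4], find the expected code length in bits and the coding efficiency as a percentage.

Average length L = Σ p_i × l_i = 2.5000 bits
Entropy H = 2.1675 bits
Efficiency η = H/L × 100% = 86.70%


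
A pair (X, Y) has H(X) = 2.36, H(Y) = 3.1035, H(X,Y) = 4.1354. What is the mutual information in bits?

I(X;Y) = H(X) + H(Y) - H(X,Y)
I(X;Y) = 2.36 + 3.1035 - 4.1354 = 1.3281 bits


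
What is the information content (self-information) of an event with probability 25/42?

Information content I(x) = -log₂(p(x))
I = -log₂(25/42) = -log₂(0.5952)
I = 0.7485 bits


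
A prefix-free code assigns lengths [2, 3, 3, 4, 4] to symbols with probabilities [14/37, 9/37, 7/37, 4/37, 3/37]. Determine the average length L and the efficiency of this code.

Average length L = Σ p_i × l_i = 2.8108 bits
Entropy H = 2.1219 bits
Efficiency η = H/L × 100% = 75.49%


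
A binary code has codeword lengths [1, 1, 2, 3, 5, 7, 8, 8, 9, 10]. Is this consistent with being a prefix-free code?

Kraft inequality: Σ 2^(-l_i) ≤ 1 for prefix-free code
Calculating: 2^(-1) + 2^(-1) + 2^(-2) + 2^(-3) + 2^(-5) + 2^(-7) + 2^(-8) + 2^(-8) + 2^(-9) + 2^(-10)
= 0.5 + 0.5 + 0.25 + 0.125 + 0.03125 + 0.0078125 + 0.00390625 + 0.00390625 + 0.001953125 + 0.0009765625
= 1.4248
Since 1.4248 > 1, prefix-free code does not exist


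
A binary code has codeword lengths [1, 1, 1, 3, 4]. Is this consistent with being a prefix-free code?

Kraft inequality: Σ 2^(-l_i) ≤ 1 for prefix-free code
Calculating: 2^(-1) + 2^(-1) + 2^(-1) + 2^(-3) + 2^(-4)
= 0.5 + 0.5 + 0.5 + 0.125 + 0.0625
= 1.6875
Since 1.6875 > 1, prefix-free code does not exist


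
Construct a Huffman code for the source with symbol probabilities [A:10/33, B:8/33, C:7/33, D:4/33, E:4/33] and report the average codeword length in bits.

Huffman tree construction:
Combine smallest probabilities repeatedly
Resulting codes:
  A: 11 (length 2)
  B: 01 (length 2)
  C: 00 (length 2)
  D: 100 (length 3)
  E: 101 (length 3)
Average length = Σ p(s) × length(s) = 2.2424 bits


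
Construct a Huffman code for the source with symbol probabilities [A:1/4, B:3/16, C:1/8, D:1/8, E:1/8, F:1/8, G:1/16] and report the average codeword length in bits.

Huffman tree construction:
Combine smallest probabilities repeatedly
Resulting codes:
  A: 01 (length 2)
  B: 111 (length 3)
  C: 001 (length 3)
  D: 100 (length 3)
  E: 101 (length 3)
  F: 110 (length 3)
  G: 000 (length 3)
Average length = Σ p(s) × length(s) = 2.7500 bits


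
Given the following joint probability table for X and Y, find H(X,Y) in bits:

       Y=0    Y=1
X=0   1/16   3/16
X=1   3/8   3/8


H(X,Y) = -Σ p(x,y) log₂ p(x,y)
  p(0,0)=1/16: -0.0625 × log₂(0.0625) = 0.2500
  p(0,1)=3/16: -0.1875 × log₂(0.1875) = 0.4528
  p(1,0)=3/8: -0.3750 × log₂(0.3750) = 0.5306
  p(1,1)=3/8: -0.3750 × log₂(0.3750) = 0.5306
H(X,Y) = 1.7641 bits


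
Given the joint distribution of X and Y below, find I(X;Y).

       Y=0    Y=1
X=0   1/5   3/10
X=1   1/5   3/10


H(X) = 1.0000, H(Y) = 0.9710, H(X,Y) = 1.9710
I(X;Y) = H(X) + H(Y) - H(X,Y) = 0.0000 bits


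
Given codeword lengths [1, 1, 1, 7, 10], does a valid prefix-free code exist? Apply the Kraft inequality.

Kraft inequality: Σ 2^(-l_i) ≤ 1 for prefix-free code
Calculating: 2^(-1) + 2^(-1) + 2^(-1) + 2^(-7) + 2^(-10)
= 0.5 + 0.5 + 0.5 + 0.0078125 + 0.0009765625
= 1.5088
Since 1.5088 > 1, prefix-free code does not exist


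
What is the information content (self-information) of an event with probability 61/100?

Information content I(x) = -log₂(p(x))
I = -log₂(61/100) = -log₂(0.6100)
I = 0.7131 bits


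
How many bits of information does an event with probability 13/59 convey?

Information content I(x) = -log₂(p(x))
I = -log₂(13/59) = -log₂(0.2203)
I = 2.1822 bits


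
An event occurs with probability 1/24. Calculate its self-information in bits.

Information content I(x) = -log₂(p(x))
I = -log₂(1/24) = -log₂(0.0417)
I = 4.5850 bits


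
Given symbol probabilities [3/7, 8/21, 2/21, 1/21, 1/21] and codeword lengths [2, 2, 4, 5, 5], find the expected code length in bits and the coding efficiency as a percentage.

Average length L = Σ p_i × l_i = 2.4762 bits
Entropy H = 1.7957 bits
Efficiency η = H/L × 100% = 72.52%


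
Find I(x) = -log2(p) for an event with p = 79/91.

Information content I(x) = -log₂(p(x))
I = -log₂(79/91) = -log₂(0.8681)
I = 0.2040 bits


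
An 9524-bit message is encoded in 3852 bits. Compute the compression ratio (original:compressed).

Compression ratio = Original / Compressed
= 9524 / 3852 = 2.47:1


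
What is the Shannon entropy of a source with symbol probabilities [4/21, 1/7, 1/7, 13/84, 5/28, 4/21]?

H(X) = -Σ p(x) log₂ p(x)
  -4/21 × log₂(4/21) = 0.4557
  -1/7 × log₂(1/7) = 0.4011
  -1/7 × log₂(1/7) = 0.4011
  -13/84 × log₂(13/84) = 0.4166
  -5/28 × log₂(5/28) = 0.4438
  -4/21 × log₂(4/21) = 0.4557
H(X) = 2.5739 bits


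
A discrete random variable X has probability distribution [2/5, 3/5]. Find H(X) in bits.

H(X) = -Σ p(x) log₂ p(x)
  -2/5 × log₂(2/5) = 0.5288
  -3/5 × log₂(3/5) = 0.4422
H(X) = 0.9710 bits


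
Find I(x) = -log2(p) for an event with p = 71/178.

Information content I(x) = -log₂(p(x))
I = -log₂(71/178) = -log₂(0.3989)
I = 1.3260 bits


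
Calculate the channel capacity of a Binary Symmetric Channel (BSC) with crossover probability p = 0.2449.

For BSC with error probability p:
C = 1 - H(p) where H(p) is binary entropy
H(0.2449) = -0.2449 × log₂(0.2449) - 0.7551 × log₂(0.7551)
H(p) = 0.8031
C = 1 - 0.8031 = 0.1969 bits/use


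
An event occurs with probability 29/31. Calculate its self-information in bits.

Information content I(x) = -log₂(p(x))
I = -log₂(29/31) = -log₂(0.9355)
I = 0.0962 bits
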